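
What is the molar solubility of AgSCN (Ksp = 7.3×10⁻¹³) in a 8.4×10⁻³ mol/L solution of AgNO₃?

8.7×10⁻¹¹ M

AgSCN(s) ⇌ Ag⁺(aq) + SCN⁻(aq)
With Ag⁺ already at 8.4×10⁻³ mol/L and s small, take [Ag⁺] ≈ 8.4×10⁻³ mol/L and [SCN⁻] = s.
Ksp = [Ag⁺][SCN⁻] = (8.4×10⁻³)s
s = 7.3×10⁻¹³ / (8.4×10⁻³) = 8.7×10⁻¹¹
s = 8.7×10⁻¹¹ mol/L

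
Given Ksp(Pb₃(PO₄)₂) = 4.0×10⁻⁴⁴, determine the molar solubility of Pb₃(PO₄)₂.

8.2×10⁻¹⁰ M

Pb₃(PO₄)₂(s) ⇌ 3 Pb²⁺(aq) + 2 PO₄³⁻(aq)
Call the molar solubility s, so that [Pb²⁺] = 3s and [PO₄³⁻] = 2s.
Ksp = [Pb²⁺]^3[PO₄³⁻]^2 = (3s)^3 · (2s)^2 = 108s^5
108s^5 = 4.0×10⁻⁴⁴  ⇒  s^5 = 3.7×10⁻⁴⁶
s = 8.2×10⁻¹⁰ mol L⁻¹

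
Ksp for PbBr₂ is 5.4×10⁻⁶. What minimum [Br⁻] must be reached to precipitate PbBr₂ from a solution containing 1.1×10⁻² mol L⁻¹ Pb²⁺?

Precipitation begins when Q = Ksp.
PbBr₂(s) ⇌ Pb²⁺(aq) + 2 Br⁻(aq)
Ksp = [Pb²⁺][Br⁻]^2 = [Br⁻]^2(1.1×10⁻²)
[Br⁻]^2 = 5.4×10⁻⁶ / (1.1×10⁻²) = 4.9×10⁻⁴
[Br⁻] = 2.2×10⁻² mol L⁻¹

2.2×10⁻² M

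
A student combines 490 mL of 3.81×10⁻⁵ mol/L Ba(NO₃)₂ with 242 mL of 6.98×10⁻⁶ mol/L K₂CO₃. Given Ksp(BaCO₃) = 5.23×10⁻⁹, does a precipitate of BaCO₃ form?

No

The combined volume is 732 mL.
[Ba²⁺] = (3.81×10⁻⁵)(490)/732 = 2.55×10⁻⁵ mol/L
[CO₃²⁻] = (6.98×10⁻⁶)(242)/732 = 2.31×10⁻⁶ mol/L
Q = [Ba²⁺][CO₃²⁻] = 5.89×10⁻¹¹
Since Q (5.89×10⁻¹¹) is less than Ksp (5.23×10⁻⁹), no BaCO₃ precipitates.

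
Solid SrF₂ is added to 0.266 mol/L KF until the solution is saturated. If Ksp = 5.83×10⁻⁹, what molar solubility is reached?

8.24×10⁻⁸ M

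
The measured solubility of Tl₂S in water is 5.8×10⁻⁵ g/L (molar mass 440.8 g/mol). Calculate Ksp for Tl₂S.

Ksp = 9.1×10⁻²¹

Convert to molarity: s = 5.8×10⁻⁵ / 440.8 = 1.316×10⁻⁷ mol/L
Tl₂S(s) ⇌ 2 Tl⁺(aq) + S²⁻(aq)
If s mol/L of Tl₂S dissolves, [Tl⁺] = 2s and [S²⁻] = s.
Ksp = [Tl⁺]^2[S²⁻] = (2s)^2 · s = 4s^3
Ksp = 4 × (1.316×10⁻⁷)^3 = 9.1×10⁻²¹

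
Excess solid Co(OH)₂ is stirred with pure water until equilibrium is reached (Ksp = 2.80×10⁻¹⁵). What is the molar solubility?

8.88×10⁻⁶ M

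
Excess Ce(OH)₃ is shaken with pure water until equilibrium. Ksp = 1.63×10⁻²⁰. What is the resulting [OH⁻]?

1.49×10⁻⁵ M

Ce(OH)₃(s) ⇌ Ce³⁺(aq) + 3 OH⁻(aq)
Call the molar solubility s, so that [Ce³⁺] = s and [OH⁻] = 3s.
Ksp = [Ce³⁺][OH⁻]^3 = s · (3s)^3 = 27s^4 = 1.63×10⁻²⁰
s = 4.96×10⁻⁶ mol/L
[OH⁻] = 3s = 1.49×10⁻⁵ mol/L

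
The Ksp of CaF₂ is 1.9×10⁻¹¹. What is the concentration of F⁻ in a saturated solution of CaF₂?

CaF₂(s) ⇌ Ca²⁺(aq) + 2 F⁻(aq)
With molar solubility s: [Ca²⁺] = s, [F⁻] = 2s.
Ksp = [Ca²⁺][F⁻]^2 = s · (2s)^2 = 4s^3 = 1.9×10⁻¹¹
s = 1.7×10⁻⁴ M
[F⁻] = 2s = 3.4×10⁻⁴ M

3.4×10⁻⁴ M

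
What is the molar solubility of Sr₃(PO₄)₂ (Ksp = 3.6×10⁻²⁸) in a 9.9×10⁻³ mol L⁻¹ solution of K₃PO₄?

Sr₃(PO₄)₂(s) ⇌ 3 Sr²⁺(aq) + 2 PO₄³⁻(aq)
With PO₄³⁻ already at 9.9×10⁻³ mol L⁻¹ and s small, take [PO₄³⁻] ≈ 9.9×10⁻³ mol L⁻¹ and [Sr²⁺] = 3s.
Ksp = [Sr²⁺]^3[PO₄³⁻]^2 = (3s)^3(9.9×10⁻³)^2
(3s)^3 = 3.6×10⁻²⁸ / (9.9×10⁻³)^2 = 3.7×10⁻²⁴
s = 5.1×10⁻⁹ mol L⁻¹

5.1×10⁻⁹ M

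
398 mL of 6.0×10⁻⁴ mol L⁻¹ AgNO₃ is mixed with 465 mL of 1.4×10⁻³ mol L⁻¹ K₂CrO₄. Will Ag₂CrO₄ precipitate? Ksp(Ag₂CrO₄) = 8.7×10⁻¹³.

After mixing, V = 398 mL + 465 mL = 863 mL.
[Ag⁺] = (6.0×10⁻⁴)(398)/863 = 2.8×10⁻⁴ mol L⁻¹
[CrO₄²⁻] = (1.4×10⁻³)(465)/863 = 7.5×10⁻⁴ mol L⁻¹
Q = [Ag⁺]^2[CrO₄²⁻] = 5.8×10⁻¹¹
Q = 5.8×10⁻¹¹ > Ksp = 8.7×10⁻¹³, so the solution is supersaturated and Ag₂CrO₄ precipitates.

Yes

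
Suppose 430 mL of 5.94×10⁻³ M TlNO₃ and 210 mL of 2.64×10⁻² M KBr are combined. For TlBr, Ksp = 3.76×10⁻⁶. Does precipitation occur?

Yes

Total volume after mixing = 430 + 210 = 640 mL.
[Tl⁺] = (5.94×10⁻³)(430)/640 = 3.99×10⁻³ M
[Br⁻] = (2.64×10⁻²)(210)/640 = 8.66×10⁻³ M
Q = [Tl⁺][Br⁻] = 3.46×10⁻⁵
Since Q (3.46×10⁻⁵) exceeds Ksp (3.76×10⁻⁶), TlBr will precipitate.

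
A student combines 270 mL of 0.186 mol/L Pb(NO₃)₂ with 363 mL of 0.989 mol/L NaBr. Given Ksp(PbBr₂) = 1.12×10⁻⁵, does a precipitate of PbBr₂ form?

After mixing, V = 270 mL + 363 mL = 633 mL.
[Pb²⁺] = (0.186)(270)/633 = 7.93×10⁻² mol/L
[Br⁻] = (0.989)(363)/633 = 0.567 mol/L
Q = [Pb²⁺][Br⁻]^2 = 2.55×10⁻²
Q = 2.55×10⁻² > Ksp = 1.12×10⁻⁵, so the solution is supersaturated and PbBr₂ precipitates.

Yes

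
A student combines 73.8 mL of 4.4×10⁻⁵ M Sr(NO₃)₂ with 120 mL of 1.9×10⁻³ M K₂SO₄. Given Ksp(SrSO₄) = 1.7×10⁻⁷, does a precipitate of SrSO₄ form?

No

Total volume after mixing = 73.8 + 120 = 193.8 mL.
[Sr²⁺] = (4.4×10⁻⁵)(73.8)/193.8 = 1.7×10⁻⁵ M
[SO₄²⁻] = (1.9×10⁻³)(120)/193.8 = 1.2×10⁻³ M
Q = [Sr²⁺][SO₄²⁻] = 2.0×10⁻⁸
Q < Ksp (2.0×10⁻⁸ vs 1.7×10⁻⁷); the solution remains unsaturated and no precipitate forms.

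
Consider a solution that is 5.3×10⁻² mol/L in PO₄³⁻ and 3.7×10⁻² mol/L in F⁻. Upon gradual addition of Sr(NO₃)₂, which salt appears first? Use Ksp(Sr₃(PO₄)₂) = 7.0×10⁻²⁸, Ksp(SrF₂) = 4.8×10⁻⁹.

Precipitation begins when Q = Ksp.
For Sr₃(PO₄)₂: [Sr²⁺] = (Ksp/[PO₄³⁻]^2)^(1/3) = 6.3×10⁻⁹ mol/L
For SrF₂: [Sr²⁺] = (Ksp/[F⁻]^2) = 3.5×10⁻⁶ mol/L
Since Sr₃(PO₄)₂ needs less Sr²⁺ to reach saturation, it precipitates first.

Sr₃(PO₄)₂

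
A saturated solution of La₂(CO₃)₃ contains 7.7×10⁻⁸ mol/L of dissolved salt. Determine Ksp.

Ksp = 2.9×10⁻³⁴

La₂(CO₃)₃(s) ⇌ 2 La³⁺(aq) + 3 CO₃²⁻(aq)
If s mol/L of La₂(CO₃)₃ dissolves, [La³⁺] = 2s and [CO₃²⁻] = 3s.
Ksp = [La³⁺]^2[CO₃²⁻]^3 = (2s)^2 · (3s)^3 = 108s^5
Ksp = 108 × (7.7×10⁻⁸)^5 = 2.9×10⁻³⁴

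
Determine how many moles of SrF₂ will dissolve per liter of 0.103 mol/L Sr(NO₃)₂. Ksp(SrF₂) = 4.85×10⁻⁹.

SrF₂(s) ⇌ Sr²⁺(aq) + 2 F⁻(aq)
With Sr²⁺ already at 0.103 mol/L and s small, take [Sr²⁺] ≈ 0.103 mol/L and [F⁻] = 2s.
Ksp = [Sr²⁺][F⁻]^2 = (0.103)(2s)^2
(2s)^2 = 4.85×10⁻⁹ / (0.103) = 4.71×10⁻⁸
s = 1.08×10⁻⁴ mol/L

1.08×10⁻⁴ M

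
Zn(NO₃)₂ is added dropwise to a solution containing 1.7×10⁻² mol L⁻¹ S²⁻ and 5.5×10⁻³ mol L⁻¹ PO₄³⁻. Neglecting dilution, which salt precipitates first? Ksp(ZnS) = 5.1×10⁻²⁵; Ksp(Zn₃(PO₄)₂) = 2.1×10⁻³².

The threshold for precipitation is Q = Ksp.
For ZnS: [Zn²⁺] = (Ksp/[S²⁻]) = 3.0×10⁻²³ mol L⁻¹
For Zn₃(PO₄)₂: [Zn²⁺] = (Ksp/[PO₄³⁻]^2)^(1/3) = 8.9×10⁻¹⁰ mol L⁻¹
Since ZnS needs less Zn²⁺ to reach saturation, it precipitates first.

ZnS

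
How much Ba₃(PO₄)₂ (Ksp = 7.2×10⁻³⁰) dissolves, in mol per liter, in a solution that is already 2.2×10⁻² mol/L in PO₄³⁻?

8.2×10⁻¹⁰ M

Ba₃(PO₄)₂(s) ⇌ 3 Ba²⁺(aq) + 2 PO₄³⁻(aq)
PO₄³⁻ is already present at 2.2×10⁻² mol/L. If s mol/L of Ba₃(PO₄)₂ dissolves, [Ba²⁺] = 3s while [PO₄³⁻] ≈ 2.2×10⁻² mol/L.
Ksp = [Ba²⁺]^3[PO₄³⁻]^2 = (3s)^3(2.2×10⁻²)^2
(3s)^3 = 7.2×10⁻³⁰ / (2.2×10⁻²)^2 = 1.5×10⁻²⁶
s = 8.2×10⁻¹⁰ mol/L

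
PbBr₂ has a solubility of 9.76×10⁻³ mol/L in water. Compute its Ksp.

Ksp = 3.72×10⁻⁶

PbBr₂(s) ⇌ Pb²⁺(aq) + 2 Br⁻(aq)
For each mole of PbBr₂ that dissolves per liter, [Pb²⁺] = s and [Br⁻] = 2s; let s denote this solubility.
Ksp = [Pb²⁺][Br⁻]^2 = s · (2s)^2 = 4s^3
Ksp = 4 × (9.76×10⁻³)^3 = 3.72×10⁻⁶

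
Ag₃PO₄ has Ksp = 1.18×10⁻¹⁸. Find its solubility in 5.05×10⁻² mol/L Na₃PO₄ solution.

Ag₃PO₄(s) ⇌ 3 Ag⁺(aq) + PO₄³⁻(aq)
The solution already contains PO₄³⁻ at 5.05×10⁻² mol/L. Let s be the molar solubility of Ag₃PO₄.
[PO₄³⁻] ≈ 5.05×10⁻² mol/L (common ion dominates); [Ag⁺] = 3s.
Ksp = [Ag⁺]^3[PO₄³⁻] = (3s)^3(5.05×10⁻²)
(3s)^3 = 1.18×10⁻¹⁸ / (5.05×10⁻²) = 2.34×10⁻¹⁷
s = 9.53×10⁻⁷ mol/L

9.53×10⁻⁷ M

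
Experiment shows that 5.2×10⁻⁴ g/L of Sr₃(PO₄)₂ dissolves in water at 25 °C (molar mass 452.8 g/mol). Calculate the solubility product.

Ksp = 2.2×10⁻²⁸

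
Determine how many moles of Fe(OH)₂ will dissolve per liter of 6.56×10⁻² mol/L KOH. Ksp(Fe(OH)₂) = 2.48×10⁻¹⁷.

Fe(OH)₂(s) ⇌ Fe²⁺(aq) + 2 OH⁻(aq)
The solution already contains OH⁻ at 6.56×10⁻² mol/L. Let s be the molar solubility of Fe(OH)₂.
[OH⁻] ≈ 6.56×10⁻² mol/L (common ion dominates); [Fe²⁺] = s.
Ksp = [Fe²⁺][OH⁻]^2 = s(6.56×10⁻²)^2
s = 2.48×10⁻¹⁷ / (6.56×10⁻²)^2 = 5.76×10⁻¹⁵
s = 5.76×10⁻¹⁵ mol/L

5.76×10⁻¹⁵ M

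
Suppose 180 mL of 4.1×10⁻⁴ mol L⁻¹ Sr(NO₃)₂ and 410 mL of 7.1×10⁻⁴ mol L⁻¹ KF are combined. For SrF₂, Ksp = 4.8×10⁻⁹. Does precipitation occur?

After mixing, V = 180 mL + 410 mL = 590 mL.
[Sr²⁺] = (4.1×10⁻⁴)(180)/590 = 1.3×10⁻⁴ mol L⁻¹
[F⁻] = (7.1×10⁻⁴)(410)/590 = 4.9×10⁻⁴ mol L⁻¹
Q = [Sr²⁺][F⁻]^2 = 3.0×10⁻¹¹
Since Q (3.0×10⁻¹¹) is less than Ksp (4.8×10⁻⁹), no SrF₂ precipitates.

No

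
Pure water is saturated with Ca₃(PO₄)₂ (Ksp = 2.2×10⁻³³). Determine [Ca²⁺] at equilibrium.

3.5×10⁻⁷ M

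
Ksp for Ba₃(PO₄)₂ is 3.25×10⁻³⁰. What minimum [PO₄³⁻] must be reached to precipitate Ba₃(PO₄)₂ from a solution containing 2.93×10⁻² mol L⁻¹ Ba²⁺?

3.59×10⁻¹³ M

The threshold for precipitation is Q = Ksp.
Ba₃(PO₄)₂(s) ⇌ 3 Ba²⁺(aq) + 2 PO₄³⁻(aq)
Ksp = [Ba²⁺]^3[PO₄³⁻]^2 = [PO₄³⁻]^2(2.93×10⁻²)^3
[PO₄³⁻]^2 = 3.25×10⁻³⁰ / (2.93×10⁻²)^3 = 1.29×10⁻²⁵
[PO₄³⁻] = 3.59×10⁻¹³ mol L⁻¹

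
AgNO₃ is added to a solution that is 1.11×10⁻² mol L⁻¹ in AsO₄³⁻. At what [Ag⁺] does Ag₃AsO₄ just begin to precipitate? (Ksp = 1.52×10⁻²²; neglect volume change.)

Each salt precipitates once Q = Ksp for that salt.
Ag₃AsO₄(s) ⇌ 3 Ag⁺(aq) + AsO₄³⁻(aq)
Ksp = [Ag⁺]^3[AsO₄³⁻] = [Ag⁺]^3(1.11×10⁻²)
[Ag⁺]^3 = 1.52×10⁻²² / (1.11×10⁻²) = 1.37×10⁻²⁰
[Ag⁺] = 2.39×10⁻⁷ mol L⁻¹

2.39×10⁻⁷ M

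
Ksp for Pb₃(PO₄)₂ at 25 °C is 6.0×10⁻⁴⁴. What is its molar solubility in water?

Pb₃(PO₄)₂(s) ⇌ 3 Pb²⁺(aq) + 2 PO₄³⁻(aq)
Let s be the molar solubility. Then [Pb²⁺] = 3s and [PO₄³⁻] = 2s.
Ksp = [Pb²⁺]^3[PO₄³⁻]^2 = (3s)^3 · (2s)^2 = 108s^5
108s^5 = 6.0×10⁻⁴⁴  ⇒  s^5 = 5.6×10⁻⁴⁶
s = (5.6×10⁻⁴⁶)^(1/5) = 8.9×10⁻¹⁰ mol L⁻¹

8.9×10⁻¹⁰ M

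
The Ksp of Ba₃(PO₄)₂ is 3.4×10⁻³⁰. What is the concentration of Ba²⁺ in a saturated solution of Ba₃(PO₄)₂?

1.5×10⁻⁶ M

Ba₃(PO₄)₂(s) ⇌ 3 Ba²⁺(aq) + 2 PO₄³⁻(aq)
With molar solubility s: [Ba²⁺] = 3s, [PO₄³⁻] = 2s.
Ksp = [Ba²⁺]^3[PO₄³⁻]^2 = (3s)^3 · (2s)^2 = 108s^5 = 3.4×10⁻³⁰
s = 5.0×10⁻⁷ mol L⁻¹
[Ba²⁺] = 3s = 1.5×10⁻⁶ mol L⁻¹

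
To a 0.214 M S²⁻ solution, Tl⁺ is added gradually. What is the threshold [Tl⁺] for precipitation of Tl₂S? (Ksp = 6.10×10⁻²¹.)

1.69×10⁻¹⁰ M

Precipitation of each salt begins when its ion product equals Ksp.
Tl₂S(s) ⇌ 2 Tl⁺(aq) + S²⁻(aq)
Ksp = [Tl⁺]^2[S²⁻] = [Tl⁺]^2(0.214)
[Tl⁺]^2 = 6.10×10⁻²¹ / (0.214) = 2.85×10⁻²⁰
[Tl⁺] = 1.69×10⁻¹⁰ M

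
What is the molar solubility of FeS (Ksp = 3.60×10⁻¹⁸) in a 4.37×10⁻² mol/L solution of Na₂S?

8.24×10⁻¹⁷ M

FeS(s) ⇌ Fe²⁺(aq) + S²⁻(aq)
Let s be the solubility of FeS here. The common ion gives [S²⁻] ≈ 4.37×10⁻² mol/L, and [Fe²⁺] = s.
Ksp = [Fe²⁺][S²⁻] = s(4.37×10⁻²)
s = 3.60×10⁻¹⁸ / (4.37×10⁻²) = 8.24×10⁻¹⁷
s = 8.24×10⁻¹⁷ mol/L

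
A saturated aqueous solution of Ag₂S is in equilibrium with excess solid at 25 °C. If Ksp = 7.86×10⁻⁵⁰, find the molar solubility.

2.70×10⁻¹⁷ M

Ag₂S(s) ⇌ 2 Ag⁺(aq) + S²⁻(aq)
For each mole of Ag₂S that dissolves per liter, [Ag⁺] = 2s and [S²⁻] = s; let s denote this solubility.
Ksp = [Ag⁺]^2[S²⁻] = (2s)^2 · s = 4s^3
4s^3 = 7.86×10⁻⁵⁰  ⇒  s^3 = 1.97×10⁻⁵⁰
s = (1.97×10⁻⁵⁰)^(1/3) = 2.70×10⁻¹⁷ mol/L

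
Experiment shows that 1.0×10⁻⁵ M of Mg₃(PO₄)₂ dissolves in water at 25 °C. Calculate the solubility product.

Mg₃(PO₄)₂(s) ⇌ 3 Mg²⁺(aq) + 2 PO₄³⁻(aq)
Let s be the molar solubility. Then [Mg²⁺] = 3s and [PO₄³⁻] = 2s.
Ksp = [Mg²⁺]^3[PO₄³⁻]^2 = (3s)^3 · (2s)^2 = 108s^5
Ksp = 108 × (1.0×10⁻⁵)^5 = 1.1×10⁻²³

Ksp = 1.1×10⁻²³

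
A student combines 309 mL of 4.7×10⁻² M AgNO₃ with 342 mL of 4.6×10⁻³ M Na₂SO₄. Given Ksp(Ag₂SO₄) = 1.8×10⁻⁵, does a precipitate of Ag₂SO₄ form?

No

The combined volume is 651 mL.
[Ag⁺] = (4.7×10⁻²)(309)/651 = 2.2×10⁻² M
[SO₄²⁻] = (4.6×10⁻³)(342)/651 = 2.4×10⁻³ M
Q = [Ag⁺]^2[SO₄²⁻] = 1.2×10⁻⁶
Since Q (1.2×10⁻⁶) is less than Ksp (1.8×10⁻⁵), no Ag₂SO₄ precipitates.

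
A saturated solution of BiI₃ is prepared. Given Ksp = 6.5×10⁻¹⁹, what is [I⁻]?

3.7×10⁻⁵ M

BiI₃(s) ⇌ Bi³⁺(aq) + 3 I⁻(aq)
Call the molar solubility s, so that [Bi³⁺] = s and [I⁻] = 3s.
Ksp = [Bi³⁺][I⁻]^3 = s · (3s)^3 = 27s^4 = 6.5×10⁻¹⁹
s = 1.2×10⁻⁵ mol/L
[I⁻] = 3s = 3.7×10⁻⁵ mol/L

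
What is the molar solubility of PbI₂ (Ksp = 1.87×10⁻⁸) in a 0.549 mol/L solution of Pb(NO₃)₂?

9.23×10⁻⁵ M

PbI₂(s) ⇌ Pb²⁺(aq) + 2 I⁻(aq)
Let s be the solubility of PbI₂ here. The common ion gives [Pb²⁺] ≈ 0.549 mol/L, and [I⁻] = 2s.
Ksp = [Pb²⁺][I⁻]^2 = (0.549)(2s)^2
(2s)^2 = 1.87×10⁻⁸ / (0.549) = 3.41×10⁻⁸
s = 9.23×10⁻⁵ mol/L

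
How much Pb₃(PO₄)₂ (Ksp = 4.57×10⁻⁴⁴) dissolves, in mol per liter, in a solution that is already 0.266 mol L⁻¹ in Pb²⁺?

Pb₃(PO₄)₂(s) ⇌ 3 Pb²⁺(aq) + 2 PO₄³⁻(aq)
Pb²⁺ is already present at 0.266 mol L⁻¹. If s mol/L of Pb₃(PO₄)₂ dissolves, [PO₄³⁻] = 2s while [Pb²⁺] ≈ 0.266 mol L⁻¹.
Ksp = [Pb²⁺]^3[PO₄³⁻]^2 = (0.266)^3(2s)^2
(2s)^2 = 4.57×10⁻⁴⁴ / (0.266)^3 = 2.43×10⁻⁴²
s = 7.79×10⁻²² mol L⁻¹

7.79×10⁻²² M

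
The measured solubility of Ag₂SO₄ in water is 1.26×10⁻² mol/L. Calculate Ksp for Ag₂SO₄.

Ksp = 8.00×10⁻⁶

Ag₂SO₄(s) ⇌ 2 Ag⁺(aq) + SO₄²⁻(aq)
For each mole of Ag₂SO₄ that dissolves per liter, [Ag⁺] = 2s and [SO₄²⁻] = s; let s denote this solubility.
Ksp = [Ag⁺]^2[SO₄²⁻] = (2s)^2 · s = 4s^3
Ksp = 4 × (1.26×10⁻²)^3 = 8.00×10⁻⁶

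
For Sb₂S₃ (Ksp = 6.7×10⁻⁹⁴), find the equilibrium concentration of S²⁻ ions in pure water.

Sb₂S₃(s) ⇌ 2 Sb³⁺(aq) + 3 S²⁻(aq)
Let s be the molar solubility. Then [Sb³⁺] = 2s and [S²⁻] = 3s.
Ksp = [Sb³⁺]^2[S²⁻]^3 = (2s)^2 · (3s)^3 = 108s^5 = 6.7×10⁻⁹⁴
s = 9.1×10⁻²⁰ mol/L
[S²⁻] = 3s = 2.7×10⁻¹⁹ mol/L

2.7×10⁻¹⁹ M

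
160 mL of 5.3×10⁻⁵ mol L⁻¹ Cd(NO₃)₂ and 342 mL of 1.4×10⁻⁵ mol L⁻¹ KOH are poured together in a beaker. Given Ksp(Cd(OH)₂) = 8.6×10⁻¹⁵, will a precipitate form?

Total volume after mixing = 160 + 342 = 502 mL.
[Cd²⁺] = (5.3×10⁻⁵)(160)/502 = 1.7×10⁻⁵ mol L⁻¹
[OH⁻] = (1.4×10⁻⁵)(342)/502 = 9.5×10⁻⁶ mol L⁻¹
Q = [Cd²⁺][OH⁻]^2 = 1.5×10⁻¹⁵
Q = 1.5×10⁻¹⁵ < Ksp = 8.6×10⁻¹⁵, so the solution is unsaturated and no precipitate forms.

No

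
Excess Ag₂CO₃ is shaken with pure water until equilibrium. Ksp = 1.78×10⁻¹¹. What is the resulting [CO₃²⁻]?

1.64×10⁻⁴ M

Ag₂CO₃(s) ⇌ 2 Ag⁺(aq) + CO₃²⁻(aq)
Call the molar solubility s, so that [Ag⁺] = 2s and [CO₃²⁻] = s.
Ksp = [Ag⁺]^2[CO₃²⁻] = (2s)^2 · s = 4s^3 = 1.78×10⁻¹¹
s = 1.64×10⁻⁴ mol L⁻¹
[CO₃²⁻] = s = 1.64×10⁻⁴ mol L⁻¹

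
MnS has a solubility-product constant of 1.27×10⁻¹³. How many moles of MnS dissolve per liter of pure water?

3.56×10⁻⁷ M

MnS(s) ⇌ Mn²⁺(aq) + S²⁻(aq)
For each mole of MnS that dissolves per liter, [Mn²⁺] = s and [S²⁻] = s; let s denote this solubility.
Ksp = [Mn²⁺][S²⁻] = s · s = s^2
s^2 = 1.27×10⁻¹³
s = 3.56×10⁻⁷ mol L⁻¹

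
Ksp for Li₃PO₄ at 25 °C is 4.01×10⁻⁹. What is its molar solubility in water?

Li₃PO₄(s) ⇌ 3 Li⁺(aq) + PO₄³⁻(aq)
Let s be the molar solubility. Then [Li⁺] = 3s and [PO₄³⁻] = s.
Ksp = [Li⁺]^3[PO₄³⁻] = (3s)^3 · s = 27s^4
27s^4 = 4.01×10⁻⁹  ⇒  s^4 = 1.49×10⁻¹⁰
Taking the 4th root, s = 3.49×10⁻³ M.

3.49×10⁻³ M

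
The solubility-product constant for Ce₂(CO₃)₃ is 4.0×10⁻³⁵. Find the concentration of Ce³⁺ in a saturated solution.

1.0×10⁻⁷ M

Ce₂(CO₃)₃(s) ⇌ 2 Ce³⁺(aq) + 3 CO₃²⁻(aq)
For each mole of Ce₂(CO₃)₃ that dissolves per liter, [Ce³⁺] = 2s and [CO₃²⁻] = 3s; let s denote this solubility.
Ksp = [Ce³⁺]^2[CO₃²⁻]^3 = (2s)^2 · (3s)^3 = 108s^5 = 4.0×10⁻³⁵
s = 5.2×10⁻⁸ mol L⁻¹
[Ce³⁺] = 2s = 1.0×10⁻⁷ mol L⁻¹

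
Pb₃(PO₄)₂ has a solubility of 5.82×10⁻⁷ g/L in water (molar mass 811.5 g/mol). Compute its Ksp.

Ksp = 2.05×10⁻⁴⁴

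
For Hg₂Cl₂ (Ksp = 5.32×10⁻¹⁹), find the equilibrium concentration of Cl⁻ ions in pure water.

1.02×10⁻⁶ M

Hg₂Cl₂(s) ⇌ Hg₂²⁺(aq) + 2 Cl⁻(aq)
Let s be the molar solubility. Then [Hg₂²⁺] = s and [Cl⁻] = 2s.
Ksp = [Hg₂²⁺][Cl⁻]^2 = s · (2s)^2 = 4s^3 = 5.32×10⁻¹⁹
s = 5.10×10⁻⁷ mol/L
[Cl⁻] = 2s = 1.02×10⁻⁶ mol/L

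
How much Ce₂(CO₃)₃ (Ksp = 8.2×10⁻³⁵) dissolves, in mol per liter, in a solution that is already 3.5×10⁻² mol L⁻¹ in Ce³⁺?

1.4×10⁻¹¹ M

Ce₂(CO₃)₃(s) ⇌ 2 Ce³⁺(aq) + 3 CO₃²⁻(aq)
With Ce³⁺ already at 3.5×10⁻² mol L⁻¹ and s small, take [Ce³⁺] ≈ 3.5×10⁻² mol L⁻¹ and [CO₃²⁻] = 3s.
Ksp = [Ce³⁺]^2[CO₃²⁻]^3 = (3.5×10⁻²)^2(3s)^3
(3s)^3 = 8.2×10⁻³⁵ / (3.5×10⁻²)^2 = 6.7×10⁻³²
s = 1.4×10⁻¹¹ mol L⁻¹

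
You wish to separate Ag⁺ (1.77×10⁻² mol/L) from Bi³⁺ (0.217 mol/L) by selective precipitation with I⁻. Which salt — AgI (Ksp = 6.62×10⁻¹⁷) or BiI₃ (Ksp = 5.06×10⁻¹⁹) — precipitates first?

Precipitation begins when Q = Ksp.
For AgI: [I⁻] = (Ksp/[Ag⁺]) = 3.74×10⁻¹⁵ mol/L
For BiI₃: [I⁻] = (Ksp/[Bi³⁺])^(1/3) = 1.33×10⁻⁶ mol/L
AgI requires the lower [I⁻], so it precipitates first.

AgI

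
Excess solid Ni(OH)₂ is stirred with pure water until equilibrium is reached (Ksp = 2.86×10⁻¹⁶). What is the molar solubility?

Ni(OH)₂(s) ⇌ Ni²⁺(aq) + 2 OH⁻(aq)
For each mole of Ni(OH)₂ that dissolves per liter, [Ni²⁺] = s and [OH⁻] = 2s; let s denote this solubility.
Ksp = [Ni²⁺][OH⁻]^2 = s · (2s)^2 = 4s^3
4s^3 = 2.86×10⁻¹⁶  ⇒  s^3 = 7.15×10⁻¹⁷
Taking the 3rd root, s = 4.15×10⁻⁶ mol/L.

4.15×10⁻⁶ M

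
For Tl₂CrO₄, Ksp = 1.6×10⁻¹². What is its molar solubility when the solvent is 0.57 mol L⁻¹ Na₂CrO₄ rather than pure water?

8.4×10⁻⁷ M

Tl₂CrO₄(s) ⇌ 2 Tl⁺(aq) + CrO₄²⁻(aq)
CrO₄²⁻ is already present at 0.57 mol L⁻¹. If s mol/L of Tl₂CrO₄ dissolves, [Tl⁺] = 2s while [CrO₄²⁻] ≈ 0.57 mol L⁻¹.
Ksp = [Tl⁺]^2[CrO₄²⁻] = (2s)^2(0.57)
(2s)^2 = 1.6×10⁻¹² / (0.57) = 2.8×10⁻¹²
s = 8.4×10⁻⁷ mol L⁻¹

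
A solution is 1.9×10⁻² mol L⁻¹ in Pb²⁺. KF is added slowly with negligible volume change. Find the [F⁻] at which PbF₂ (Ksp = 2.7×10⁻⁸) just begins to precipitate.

1.2×10⁻³ M

Each salt precipitates once Q = Ksp for that salt.
PbF₂(s) ⇌ Pb²⁺(aq) + 2 F⁻(aq)
Ksp = [Pb²⁺][F⁻]^2 = [F⁻]^2(1.9×10⁻²)
[F⁻]^2 = 2.7×10⁻⁸ / (1.9×10⁻²) = 1.4×10⁻⁶
[F⁻] = 1.2×10⁻³ mol L⁻¹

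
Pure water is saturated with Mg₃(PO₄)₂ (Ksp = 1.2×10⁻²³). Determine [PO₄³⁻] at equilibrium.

Mg₃(PO₄)₂(s) ⇌ 3 Mg²⁺(aq) + 2 PO₄³⁻(aq)
If s mol/L of Mg₃(PO₄)₂ dissolves, [Mg²⁺] = 3s and [PO₄³⁻] = 2s.
Ksp = [Mg²⁺]^3[PO₄³⁻]^2 = (3s)^3 · (2s)^2 = 108s^5 = 1.2×10⁻²³
s = 1.0×10⁻⁵ mol/L
[PO₄³⁻] = 2s = 2.0×10⁻⁵ mol/L

2.0×10⁻⁵ M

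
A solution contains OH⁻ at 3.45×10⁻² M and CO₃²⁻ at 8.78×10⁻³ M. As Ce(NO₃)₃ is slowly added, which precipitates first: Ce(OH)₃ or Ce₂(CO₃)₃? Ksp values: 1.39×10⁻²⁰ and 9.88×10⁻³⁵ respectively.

Ce(OH)₃

A salt starts to precipitate once the ion product Q reaches its Ksp.
For Ce(OH)₃: [Ce³⁺] = (Ksp/[OH⁻]^3) = 3.38×10⁻¹⁶ M
For Ce₂(CO₃)₃: [Ce³⁺] = (Ksp/[CO₃²⁻]^3)^(1/2) = 1.21×10⁻¹⁴ M
The smaller threshold [Ce³⁺] is reached first, so Ce(OH)₃ precipitates first.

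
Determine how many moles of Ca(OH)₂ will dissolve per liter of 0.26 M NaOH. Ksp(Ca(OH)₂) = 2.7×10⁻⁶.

Ca(OH)₂(s) ⇌ Ca²⁺(aq) + 2 OH⁻(aq)
With OH⁻ already at 0.26 M and s small, take [OH⁻] ≈ 0.26 M and [Ca²⁺] = s.
Ksp = [Ca²⁺][OH⁻]^2 = s(0.26)^2
s = 2.7×10⁻⁶ / (0.26)^2 = 4.0×10⁻⁵
s = 4.0×10⁻⁵ M

4.0×10⁻⁵ M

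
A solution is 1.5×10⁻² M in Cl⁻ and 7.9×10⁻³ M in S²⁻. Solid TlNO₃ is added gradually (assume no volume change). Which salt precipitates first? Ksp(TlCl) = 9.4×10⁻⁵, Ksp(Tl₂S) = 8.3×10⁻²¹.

Precipitation of each salt begins when its ion product equals Ksp.
For TlCl: [Tl⁺] = (Ksp/[Cl⁻]) = 6.3×10⁻³ M
For Tl₂S: [Tl⁺] = (Ksp/[S²⁻])^(1/2) = 1.0×10⁻⁹ M
Tl₂S requires the lower [Tl⁺], so it precipitates first.

Tl₂S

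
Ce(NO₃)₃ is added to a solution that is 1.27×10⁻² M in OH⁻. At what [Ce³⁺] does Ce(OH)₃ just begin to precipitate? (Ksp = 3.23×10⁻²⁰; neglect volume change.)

1.58×10⁻¹⁴ M

A salt starts to precipitate once the ion product Q reaches its Ksp.
Ce(OH)₃(s) ⇌ Ce³⁺(aq) + 3 OH⁻(aq)
Ksp = [Ce³⁺][OH⁻]^3 = [Ce³⁺](1.27×10⁻²)^3
[Ce³⁺] = 3.23×10⁻²⁰ / (1.27×10⁻²)^3 = 1.58×10⁻¹⁴
[Ce³⁺] = 1.58×10⁻¹⁴ M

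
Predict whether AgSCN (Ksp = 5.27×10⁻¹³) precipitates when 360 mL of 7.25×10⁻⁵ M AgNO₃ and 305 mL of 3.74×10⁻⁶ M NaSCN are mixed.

After mixing, V = 360 mL + 305 mL = 665 mL.
[Ag⁺] = (7.25×10⁻⁵)(360)/665 = 3.92×10⁻⁵ M
[SCN⁻] = (3.74×10⁻⁶)(305)/665 = 1.72×10⁻⁶ M
Q = [Ag⁺][SCN⁻] = 6.73×10⁻¹¹
Q = 6.73×10⁻¹¹ > Ksp = 5.27×10⁻¹³, so the solution is supersaturated and AgSCN precipitates.

Yes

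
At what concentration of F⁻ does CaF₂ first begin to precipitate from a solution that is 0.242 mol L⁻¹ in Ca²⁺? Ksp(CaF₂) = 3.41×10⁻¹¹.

A salt starts to precipitate once the ion product Q reaches its Ksp.
CaF₂(s) ⇌ Ca²⁺(aq) + 2 F⁻(aq)
Ksp = [Ca²⁺][F⁻]^2 = [F⁻]^2(0.242)
[F⁻]^2 = 3.41×10⁻¹¹ / (0.242) = 1.41×10⁻¹⁰
[F⁻] = 1.19×10⁻⁵ mol L⁻¹

1.19×10⁻⁵ M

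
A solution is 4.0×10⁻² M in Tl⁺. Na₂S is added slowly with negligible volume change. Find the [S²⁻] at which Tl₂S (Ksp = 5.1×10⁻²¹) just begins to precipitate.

3.2×10⁻¹⁸ M

The threshold for precipitation is Q = Ksp.
Tl₂S(s) ⇌ 2 Tl⁺(aq) + S²⁻(aq)
Ksp = [Tl⁺]^2[S²⁻] = [S²⁻](4.0×10⁻²)^2
[S²⁻] = 5.1×10⁻²¹ / (4.0×10⁻²)^2 = 3.2×10⁻¹⁸
[S²⁻] = 3.2×10⁻¹⁸ M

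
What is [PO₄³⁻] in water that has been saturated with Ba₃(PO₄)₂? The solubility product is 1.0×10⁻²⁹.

1.2×10⁻⁶ M

Ba₃(PO₄)₂(s) ⇌ 3 Ba²⁺(aq) + 2 PO₄³⁻(aq)
Let s be the molar solubility. Then [Ba²⁺] = 3s and [PO₄³⁻] = 2s.
Ksp = [Ba²⁺]^3[PO₄³⁻]^2 = (3s)^3 · (2s)^2 = 108s^5 = 1.0×10⁻²⁹
s = 6.2×10⁻⁷ mol L⁻¹
[PO₄³⁻] = 2s = 1.2×10⁻⁶ mol L⁻¹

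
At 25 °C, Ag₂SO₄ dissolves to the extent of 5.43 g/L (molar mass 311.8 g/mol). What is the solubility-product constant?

Convert to molarity: s = 5.43 / 311.8 = 1.7415×10⁻² mol/L
Ag₂SO₄(s) ⇌ 2 Ag⁺(aq) + SO₄²⁻(aq)
Let s be the molar solubility. Then [Ag⁺] = 2s and [SO₄²⁻] = s.
Ksp = [Ag⁺]^2[SO₄²⁻] = (2s)^2 · s = 4s^3
Ksp = 4 × (1.7415×10⁻²)^3 = 2.11×10⁻⁵

Ksp = 2.11×10⁻⁵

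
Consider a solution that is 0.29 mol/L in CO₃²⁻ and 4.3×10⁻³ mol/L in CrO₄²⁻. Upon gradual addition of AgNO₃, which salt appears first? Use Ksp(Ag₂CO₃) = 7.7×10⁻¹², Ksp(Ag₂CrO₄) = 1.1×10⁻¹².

The threshold for precipitation is Q = Ksp.
For Ag₂CO₃: [Ag⁺] = (Ksp/[CO₃²⁻])^(1/2) = 5.2×10⁻⁶ mol/L
For Ag₂CrO₄: [Ag⁺] = (Ksp/[CrO₄²⁻])^(1/2) = 1.6×10⁻⁵ mol/L
Since Ag₂CO₃ needs less Ag⁺ to reach saturation, it precipitates first.

Ag₂CO₃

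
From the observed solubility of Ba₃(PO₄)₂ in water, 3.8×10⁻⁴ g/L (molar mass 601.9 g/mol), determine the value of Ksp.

Ksp = 1.1×10⁻²⁹

s = (3.8×10⁻⁴ g L⁻¹)/(601.9 g mol⁻¹) = 6.313×10⁻⁷ M
Ba₃(PO₄)₂(s) ⇌ 3 Ba²⁺(aq) + 2 PO₄³⁻(aq)
With molar solubility s: [Ba²⁺] = 3s, [PO₄³⁻] = 2s.
Ksp = [Ba²⁺]^3[PO₄³⁻]^2 = (3s)^3 · (2s)^2 = 108s^5
Ksp = 108 × (6.313×10⁻⁷)^5 = 1.1×10⁻²⁹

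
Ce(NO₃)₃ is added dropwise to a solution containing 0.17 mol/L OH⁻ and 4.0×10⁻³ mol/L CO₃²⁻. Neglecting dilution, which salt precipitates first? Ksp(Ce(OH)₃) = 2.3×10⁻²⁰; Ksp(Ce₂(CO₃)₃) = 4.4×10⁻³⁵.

Ce(OH)₃

Precipitation begins when Q = Ksp.
For Ce(OH)₃: [Ce³⁺] = (Ksp/[OH⁻]^3) = 4.7×10⁻¹⁸ mol/L
For Ce₂(CO₃)₃: [Ce³⁺] = (Ksp/[CO₃²⁻]^3)^(1/2) = 2.6×10⁻¹⁴ mol/L
The smaller threshold [Ce³⁺] is reached first, so Ce(OH)₃ precipitates first.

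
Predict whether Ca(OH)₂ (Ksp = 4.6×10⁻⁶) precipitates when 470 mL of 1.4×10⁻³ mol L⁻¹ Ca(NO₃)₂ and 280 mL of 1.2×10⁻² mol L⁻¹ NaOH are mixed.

No

The combined volume is 750 mL.
[Ca²⁺] = (1.4×10⁻³)(470)/750 = 8.8×10⁻⁴ mol L⁻¹
[OH⁻] = (1.2×10⁻²)(280)/750 = 4.5×10⁻³ mol L⁻¹
Q = [Ca²⁺][OH⁻]^2 = 1.8×10⁻⁸
Q < Ksp (1.8×10⁻⁸ vs 4.6×10⁻⁶); the solution remains unsaturated and no precipitate forms.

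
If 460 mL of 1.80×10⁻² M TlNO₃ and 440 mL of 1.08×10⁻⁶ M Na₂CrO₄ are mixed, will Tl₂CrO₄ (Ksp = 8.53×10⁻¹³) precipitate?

Total volume after mixing = 460 + 440 = 900 mL.
[Tl⁺] = (1.80×10⁻²)(460)/900 = 9.20×10⁻³ M
[CrO₄²⁻] = (1.08×10⁻⁶)(440)/900 = 5.28×10⁻⁷ M
Q = [Tl⁺]^2[CrO₄²⁻] = 4.47×10⁻¹¹
Q = 4.47×10⁻¹¹ > Ksp = 8.53×10⁻¹³, so the solution is supersaturated and Tl₂CrO₄ precipitates.

Yes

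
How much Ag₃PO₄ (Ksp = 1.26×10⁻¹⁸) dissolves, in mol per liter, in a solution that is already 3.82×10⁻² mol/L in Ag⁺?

Ag₃PO₄(s) ⇌ 3 Ag⁺(aq) + PO₄³⁻(aq)
The solution already contains Ag⁺ at 3.82×10⁻² mol/L. Let s be the molar solubility of Ag₃PO₄.
[Ag⁺] ≈ 3.82×10⁻² mol/L (common ion dominates); [PO₄³⁻] = s.
Ksp = [Ag⁺]^3[PO₄³⁻] = (3.82×10⁻²)^3s
s = 1.26×10⁻¹⁸ / (3.82×10⁻²)^3 = 2.26×10⁻¹⁴
s = 2.26×10⁻¹⁴ mol/L

2.26×10⁻¹⁴ M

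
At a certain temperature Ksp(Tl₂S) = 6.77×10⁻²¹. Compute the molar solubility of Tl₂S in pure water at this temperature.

Tl₂S(s) ⇌ 2 Tl⁺(aq) + S²⁻(aq)
For each mole of Tl₂S that dissolves per liter, [Tl⁺] = 2s and [S²⁻] = s; let s denote this solubility.
Ksp = [Tl⁺]^2[S²⁻] = (2s)^2 · s = 4s^3
4s^3 = 6.77×10⁻²¹  ⇒  s^3 = 1.69×10⁻²¹
s = (1.69×10⁻²¹)^(1/3) = 1.19×10⁻⁷ mol/L

1.19×10⁻⁷ M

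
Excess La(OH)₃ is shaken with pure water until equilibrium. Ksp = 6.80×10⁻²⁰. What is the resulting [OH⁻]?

2.13×10⁻⁵ M

La(OH)₃(s) ⇌ La³⁺(aq) + 3 OH⁻(aq)
For each mole of La(OH)₃ that dissolves per liter, [La³⁺] = s and [OH⁻] = 3s; let s denote this solubility.
Ksp = [La³⁺][OH⁻]^3 = s · (3s)^3 = 27s^4 = 6.80×10⁻²⁰
s = 7.08×10⁻⁶ mol/L
[OH⁻] = 3s = 2.13×10⁻⁵ mol/L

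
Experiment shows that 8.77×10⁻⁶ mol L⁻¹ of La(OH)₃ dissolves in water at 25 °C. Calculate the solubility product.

La(OH)₃(s) ⇌ La³⁺(aq) + 3 OH⁻(aq)
Call the molar solubility s, so that [La³⁺] = s and [OH⁻] = 3s.
Ksp = [La³⁺][OH⁻]^3 = s · (3s)^3 = 27s^4
Ksp = 27 × (8.77×10⁻⁶)^4 = 1.60×10⁻¹⁹

Ksp = 1.60×10⁻¹⁹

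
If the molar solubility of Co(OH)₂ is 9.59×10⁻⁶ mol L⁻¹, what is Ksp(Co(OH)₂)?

Co(OH)₂(s) ⇌ Co²⁺(aq) + 2 OH⁻(aq)
If s mol/L of Co(OH)₂ dissolves, [Co²⁺] = s and [OH⁻] = 2s.
Ksp = [Co²⁺][OH⁻]^2 = s · (2s)^2 = 4s^3
Ksp = 4 × (9.59×10⁻⁶)^3 = 3.53×10⁻¹⁵

Ksp = 3.53×10⁻¹⁵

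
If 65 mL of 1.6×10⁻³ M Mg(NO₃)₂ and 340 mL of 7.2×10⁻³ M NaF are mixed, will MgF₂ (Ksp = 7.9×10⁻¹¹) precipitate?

Yes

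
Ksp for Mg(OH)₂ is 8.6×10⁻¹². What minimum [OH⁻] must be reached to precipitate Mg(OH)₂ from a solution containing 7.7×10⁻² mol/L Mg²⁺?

1.1×10⁻⁵ M

A salt starts to precipitate once the ion product Q reaches its Ksp.
Mg(OH)₂(s) ⇌ Mg²⁺(aq) + 2 OH⁻(aq)
Ksp = [Mg²⁺][OH⁻]^2 = [OH⁻]^2(7.7×10⁻²)
[OH⁻]^2 = 8.6×10⁻¹² / (7.7×10⁻²) = 1.1×10⁻¹⁰
[OH⁻] = 1.1×10⁻⁵ mol/L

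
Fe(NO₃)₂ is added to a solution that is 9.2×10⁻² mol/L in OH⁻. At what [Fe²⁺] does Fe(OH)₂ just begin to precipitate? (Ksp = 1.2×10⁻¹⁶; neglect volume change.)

1.4×10⁻¹⁴ M

The threshold for precipitation is Q = Ksp.
Fe(OH)₂(s) ⇌ Fe²⁺(aq) + 2 OH⁻(aq)
Ksp = [Fe²⁺][OH⁻]^2 = [Fe²⁺](9.2×10⁻²)^2
[Fe²⁺] = 1.2×10⁻¹⁶ / (9.2×10⁻²)^2 = 1.4×10⁻¹⁴
[Fe²⁺] = 1.4×10⁻¹⁴ mol/L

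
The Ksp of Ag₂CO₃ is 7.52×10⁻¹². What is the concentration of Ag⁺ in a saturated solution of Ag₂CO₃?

2.47×10⁻⁴ M

Ag₂CO₃(s) ⇌ 2 Ag⁺(aq) + CO₃²⁻(aq)
With molar solubility s: [Ag⁺] = 2s, [CO₃²⁻] = s.
Ksp = [Ag⁺]^2[CO₃²⁻] = (2s)^2 · s = 4s^3 = 7.52×10⁻¹²
s = 1.23×10⁻⁴ mol L⁻¹
[Ag⁺] = 2s = 2.47×10⁻⁴ mol L⁻¹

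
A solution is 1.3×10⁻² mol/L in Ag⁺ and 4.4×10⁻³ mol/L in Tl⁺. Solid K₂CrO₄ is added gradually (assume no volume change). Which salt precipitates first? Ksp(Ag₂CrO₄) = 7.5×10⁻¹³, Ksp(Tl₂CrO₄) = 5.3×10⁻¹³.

Precipitation of each salt begins when its ion product equals Ksp.
For Ag₂CrO₄: [CrO₄²⁻] = (Ksp/[Ag⁺]^2) = 4.4×10⁻⁹ mol/L
For Tl₂CrO₄: [CrO₄²⁻] = (Ksp/[Tl⁺]^2) = 2.7×10⁻⁸ mol/L
The smaller threshold [CrO₄²⁻] is reached first, so Ag₂CrO₄ precipitates first.

Ag₂CrO₄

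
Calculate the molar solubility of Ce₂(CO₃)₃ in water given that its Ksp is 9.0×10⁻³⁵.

6.1×10⁻⁸ M

Ce₂(CO₃)₃(s) ⇌ 2 Ce³⁺(aq) + 3 CO₃²⁻(aq)
Call the molar solubility s, so that [Ce³⁺] = 2s and [CO₃²⁻] = 3s.
Ksp = [Ce³⁺]^2[CO₃²⁻]^3 = (2s)^2 · (3s)^3 = 108s^5
108s^5 = 9.0×10⁻³⁵  ⇒  s^5 = 8.3×10⁻³⁷
s = 6.1×10⁻⁸ M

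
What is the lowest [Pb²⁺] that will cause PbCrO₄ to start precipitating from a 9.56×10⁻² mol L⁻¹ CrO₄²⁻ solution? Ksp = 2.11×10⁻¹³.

2.21×10⁻¹² M

A salt starts to precipitate once the ion product Q reaches its Ksp.
PbCrO₄(s) ⇌ Pb²⁺(aq) + CrO₄²⁻(aq)
Ksp = [Pb²⁺][CrO₄²⁻] = [Pb²⁺](9.56×10⁻²)
[Pb²⁺] = 2.11×10⁻¹³ / (9.56×10⁻²) = 2.21×10⁻¹²
[Pb²⁺] = 2.21×10⁻¹² mol L⁻¹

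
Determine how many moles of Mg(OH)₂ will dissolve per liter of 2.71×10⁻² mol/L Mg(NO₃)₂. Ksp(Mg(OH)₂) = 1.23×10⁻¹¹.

Mg(OH)₂(s) ⇌ Mg²⁺(aq) + 2 OH⁻(aq)
Mg²⁺ is already present at 2.71×10⁻² mol/L. If s mol/L of Mg(OH)₂ dissolves, [OH⁻] = 2s while [Mg²⁺] ≈ 2.71×10⁻² mol/L.
Ksp = [Mg²⁺][OH⁻]^2 = (2.71×10⁻²)(2s)^2
(2s)^2 = 1.23×10⁻¹¹ / (2.71×10⁻²) = 4.54×10⁻¹⁰
s = 1.07×10⁻⁵ mol/L

1.07×10⁻⁵ M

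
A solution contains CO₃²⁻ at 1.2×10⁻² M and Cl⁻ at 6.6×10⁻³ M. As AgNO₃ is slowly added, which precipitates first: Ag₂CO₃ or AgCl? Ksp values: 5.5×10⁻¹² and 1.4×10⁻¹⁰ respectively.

AgCl

Each salt precipitates once Q = Ksp for that salt.
For Ag₂CO₃: [Ag⁺] = (Ksp/[CO₃²⁻])^(1/2) = 2.1×10⁻⁵ M
For AgCl: [Ag⁺] = (Ksp/[Cl⁻]) = 2.1×10⁻⁸ M
AgCl requires the lower [Ag⁺], so it precipitates first.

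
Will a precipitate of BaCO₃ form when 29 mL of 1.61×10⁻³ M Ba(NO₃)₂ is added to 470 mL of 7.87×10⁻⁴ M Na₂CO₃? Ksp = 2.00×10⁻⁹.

After mixing, V = 29 mL + 470 mL = 499 mL.
[Ba²⁺] = (1.61×10⁻³)(29)/499 = 9.36×10⁻⁵ M
[CO₃²⁻] = (7.87×10⁻⁴)(470)/499 = 7.41×10⁻⁴ M
Q = [Ba²⁺][CO₃²⁻] = 6.94×10⁻⁸
Q = 6.94×10⁻⁸ > Ksp = 2.00×10⁻⁹, so the solution is supersaturated and BaCO₃ precipitates.

Yes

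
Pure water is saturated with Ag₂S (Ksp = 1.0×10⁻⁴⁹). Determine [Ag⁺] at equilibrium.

Ag₂S(s) ⇌ 2 Ag⁺(aq) + S²⁻(aq)
Call the molar solubility s, so that [Ag⁺] = 2s and [S²⁻] = s.
Ksp = [Ag⁺]^2[S²⁻] = (2s)^2 · s = 4s^3 = 1.0×10⁻⁴⁹
s = 2.9×10⁻¹⁷ mol/L
[Ag⁺] = 2s = 5.8×10⁻¹⁷ mol/L

5.8×10⁻¹⁷ M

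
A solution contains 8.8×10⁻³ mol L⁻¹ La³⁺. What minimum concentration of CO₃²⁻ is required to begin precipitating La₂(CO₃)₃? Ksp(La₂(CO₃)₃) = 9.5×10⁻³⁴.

A salt starts to precipitate once the ion product Q reaches its Ksp.
La₂(CO₃)₃(s) ⇌ 2 La³⁺(aq) + 3 CO₃²⁻(aq)
Ksp = [La³⁺]^2[CO₃²⁻]^3 = [CO₃²⁻]^3(8.8×10⁻³)^2
[CO₃²⁻]^3 = 9.5×10⁻³⁴ / (8.8×10⁻³)^2 = 1.2×10⁻²⁹
[CO₃²⁻] = 2.3×10⁻¹⁰ mol L⁻¹

2.3×10⁻¹⁰ M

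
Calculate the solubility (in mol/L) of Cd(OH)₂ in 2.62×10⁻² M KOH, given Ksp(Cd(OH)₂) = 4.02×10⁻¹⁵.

5.86×10⁻¹² M

Cd(OH)₂(s) ⇌ Cd²⁺(aq) + 2 OH⁻(aq)
With OH⁻ already at 2.62×10⁻² M and s small, take [OH⁻] ≈ 2.62×10⁻² M and [Cd²⁺] = s.
Ksp = [Cd²⁺][OH⁻]^2 = s(2.62×10⁻²)^2
s = 4.02×10⁻¹⁵ / (2.62×10⁻²)^2 = 5.86×10⁻¹²
s = 5.86×10⁻¹² M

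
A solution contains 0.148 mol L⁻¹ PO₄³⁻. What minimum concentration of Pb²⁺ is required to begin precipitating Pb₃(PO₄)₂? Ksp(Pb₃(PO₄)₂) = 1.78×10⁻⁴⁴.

9.33×10⁻¹⁵ M

Precipitation begins when Q = Ksp.
Pb₃(PO₄)₂(s) ⇌ 3 Pb²⁺(aq) + 2 PO₄³⁻(aq)
Ksp = [Pb²⁺]^3[PO₄³⁻]^2 = [Pb²⁺]^3(0.148)^2
[Pb²⁺]^3 = 1.78×10⁻⁴⁴ / (0.148)^2 = 8.13×10⁻⁴³
[Pb²⁺] = 9.33×10⁻¹⁵ mol L⁻¹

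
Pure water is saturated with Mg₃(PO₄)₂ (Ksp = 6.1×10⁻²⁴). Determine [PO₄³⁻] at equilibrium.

1.8×10⁻⁵ M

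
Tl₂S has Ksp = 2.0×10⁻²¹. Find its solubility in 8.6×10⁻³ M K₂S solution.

Tl₂S(s) ⇌ 2 Tl⁺(aq) + S²⁻(aq)
With S²⁻ already at 8.6×10⁻³ M and s small, take [S²⁻] ≈ 8.6×10⁻³ M and [Tl⁺] = 2s.
Ksp = [Tl⁺]^2[S²⁻] = (2s)^2(8.6×10⁻³)
(2s)^2 = 2.0×10⁻²¹ / (8.6×10⁻³) = 2.3×10⁻¹⁹
s = 2.4×10⁻¹⁰ M

2.4×10⁻¹⁰ M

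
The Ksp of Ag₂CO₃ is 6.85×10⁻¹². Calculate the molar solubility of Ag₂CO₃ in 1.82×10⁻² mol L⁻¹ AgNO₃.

2.07×10⁻⁸ M

Ag₂CO₃(s) ⇌ 2 Ag⁺(aq) + CO₃²⁻(aq)
With Ag⁺ already at 1.82×10⁻² mol L⁻¹ and s small, take [Ag⁺] ≈ 1.82×10⁻² mol L⁻¹ and [CO₃²⁻] = s.
Ksp = [Ag⁺]^2[CO₃²⁻] = (1.82×10⁻²)^2s
s = 6.85×10⁻¹² / (1.82×10⁻²)^2 = 2.07×10⁻⁸
s = 2.07×10⁻⁸ mol L⁻¹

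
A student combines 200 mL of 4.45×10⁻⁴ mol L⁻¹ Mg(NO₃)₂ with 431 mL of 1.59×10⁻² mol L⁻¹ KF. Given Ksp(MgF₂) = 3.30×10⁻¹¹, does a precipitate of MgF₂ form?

Total volume after mixing = 200 + 431 = 631 mL.
[Mg²⁺] = (4.45×10⁻⁴)(200)/631 = 1.41×10⁻⁴ mol L⁻¹
[F⁻] = (1.59×10⁻²)(431)/631 = 1.09×10⁻² mol L⁻¹
Q = [Mg²⁺][F⁻]^2 = 1.66×10⁻⁸
Since Q (1.66×10⁻⁸) exceeds Ksp (3.30×10⁻¹¹), MgF₂ will precipitate.

Yes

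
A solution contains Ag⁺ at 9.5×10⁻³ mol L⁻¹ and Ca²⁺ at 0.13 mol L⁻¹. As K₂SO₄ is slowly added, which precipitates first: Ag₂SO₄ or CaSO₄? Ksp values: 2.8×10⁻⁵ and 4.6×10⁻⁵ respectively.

CaSO₄

The threshold for precipitation is Q = Ksp.
For Ag₂SO₄: [SO₄²⁻] = (Ksp/[Ag⁺]^2) = 0.31 mol L⁻¹
For CaSO₄: [SO₄²⁻] = (Ksp/[Ca²⁺]) = 3.5×10⁻⁴ mol L⁻¹
Since CaSO₄ needs less SO₄²⁻ to reach saturation, it precipitates first.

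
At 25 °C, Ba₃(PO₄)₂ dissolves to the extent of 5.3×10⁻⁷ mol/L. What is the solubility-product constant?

Ba₃(PO₄)₂(s) ⇌ 3 Ba²⁺(aq) + 2 PO₄³⁻(aq)
If s mol/L of Ba₃(PO₄)₂ dissolves, [Ba²⁺] = 3s and [PO₄³⁻] = 2s.
Ksp = [Ba²⁺]^3[PO₄³⁻]^2 = (3s)^3 · (2s)^2 = 108s^5
Ksp = 108 × (5.3×10⁻⁷)^5 = 4.5×10⁻³⁰

Ksp = 4.5×10⁻³⁰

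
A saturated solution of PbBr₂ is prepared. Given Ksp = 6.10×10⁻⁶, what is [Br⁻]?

PbBr₂(s) ⇌ Pb²⁺(aq) + 2 Br⁻(aq)
If s mol/L of PbBr₂ dissolves, [Pb²⁺] = s and [Br⁻] = 2s.
Ksp = [Pb²⁺][Br⁻]^2 = s · (2s)^2 = 4s^3 = 6.10×10⁻⁶
s = 1.15×10⁻² M
[Br⁻] = 2s = 2.30×10⁻² M

2.30×10⁻² M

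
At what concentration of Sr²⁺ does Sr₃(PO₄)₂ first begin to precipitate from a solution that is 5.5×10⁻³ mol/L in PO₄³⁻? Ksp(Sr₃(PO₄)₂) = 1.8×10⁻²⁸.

Each salt precipitates once Q = Ksp for that salt.
Sr₃(PO₄)₂(s) ⇌ 3 Sr²⁺(aq) + 2 PO₄³⁻(aq)
Ksp = [Sr²⁺]^3[PO₄³⁻]^2 = [Sr²⁺]^3(5.5×10⁻³)^2
[Sr²⁺]^3 = 1.8×10⁻²⁸ / (5.5×10⁻³)^2 = 6.0×10⁻²⁴
[Sr²⁺] = 1.8×10⁻⁸ mol/L

1.8×10⁻⁸ M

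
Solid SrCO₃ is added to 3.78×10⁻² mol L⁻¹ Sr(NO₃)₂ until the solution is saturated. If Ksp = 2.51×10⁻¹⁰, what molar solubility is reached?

6.64×10⁻⁹ M

SrCO₃(s) ⇌ Sr²⁺(aq) + CO₃²⁻(aq)
Let s be the solubility of SrCO₃ here. The common ion gives [Sr²⁺] ≈ 3.78×10⁻² mol L⁻¹, and [CO₃²⁻] = s.
Ksp = [Sr²⁺][CO₃²⁻] = (3.78×10⁻²)s
s = 2.51×10⁻¹⁰ / (3.78×10⁻²) = 6.64×10⁻⁹
s = 6.64×10⁻⁹ mol L⁻¹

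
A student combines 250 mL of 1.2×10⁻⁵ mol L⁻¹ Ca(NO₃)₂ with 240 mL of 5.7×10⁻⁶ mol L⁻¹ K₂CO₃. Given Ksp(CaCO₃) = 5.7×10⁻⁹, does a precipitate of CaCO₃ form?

Total volume after mixing = 250 + 240 = 490 mL.
[Ca²⁺] = (1.2×10⁻⁵)(250)/490 = 6.1×10⁻⁶ mol L⁻¹
[CO₃²⁻] = (5.7×10⁻⁶)(240)/490 = 2.8×10⁻⁶ mol L⁻¹
Q = [Ca²⁺][CO₃²⁻] = 1.7×10⁻¹¹
Q = 1.7×10⁻¹¹ < Ksp = 5.7×10⁻⁹, so the solution is unsaturated and no precipitate forms.

No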